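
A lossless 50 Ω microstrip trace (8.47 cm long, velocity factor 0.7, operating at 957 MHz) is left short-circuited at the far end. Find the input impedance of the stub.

Z_in ≈ −j43.5 Ω

λ = v/f = 0.7·c / 957 MHz = 0.219 m
βl = 2π·l/λ = 2π × 0.386 = 139°
tan(βl) = -0.871
For a short-circuited stub, Z_in = jZ_0·tan(βl)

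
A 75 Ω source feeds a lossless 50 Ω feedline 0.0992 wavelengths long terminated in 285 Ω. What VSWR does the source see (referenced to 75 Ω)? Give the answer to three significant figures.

βl = 2π × 0.0992 = 35.7°
tan(βl) = 0.719
Z_in = Z_0·(Z_L + jZ_0·tanβl)/(Z_0 + jZ_L·tanβl) = 24.3 − j63.6 Ω
Γ_s = (Z_in − Z_s)/(Z_in + Z_s) = (-50.7 − j63.6)/(99.3 − j63.6), |Γ_s| = 0.69
VSWR = (1 + |Γ_s|)/(1 − |Γ_s|)

VSWR ≈ 5.45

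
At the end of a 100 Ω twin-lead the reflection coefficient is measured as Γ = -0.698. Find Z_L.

Z_L = Z_0·(1 + Γ)/(1 − Γ) = 100·(0.302)/(1.7)

Z_L ≈ 17.8 Ω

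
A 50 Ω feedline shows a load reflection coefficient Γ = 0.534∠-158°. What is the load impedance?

Z_L = Z_0·(1 + Γ)/(1 − Γ) = 50·(0.505 − j0.2)/(1.5 + j0.2)

Z_L ≈ 15.7 − j8.79 Ω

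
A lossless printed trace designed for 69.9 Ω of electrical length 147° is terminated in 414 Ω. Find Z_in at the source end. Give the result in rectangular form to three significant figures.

Z_in ≈ 37.3 + j97.9 Ω

tan(βl) = tan(147°) = -0.649
Z_in = Z_0·(Z_L + jZ_0·tanβl)/(Z_0 + jZ_L·tanβl)
     = 69.9·(414 − j45.4)/(69.9 − j269)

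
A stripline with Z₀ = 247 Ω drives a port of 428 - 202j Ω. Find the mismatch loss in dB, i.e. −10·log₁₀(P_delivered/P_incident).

mismatch loss ≈ 0.697 dB

Γ = (181 − j202)/(675 − j202), |Γ| = 0.385
|Γ|² = 0.148, so P_del/P_inc = 1 − |Γ|² = 0.852
ML = −10·log₁₀(1 − |Γ|²)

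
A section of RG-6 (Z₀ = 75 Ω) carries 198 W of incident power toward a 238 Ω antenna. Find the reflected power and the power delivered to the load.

Γ = (238 − 75)/(238 + 75) = 0.521
|Γ|² = 0.271
P_refl = |Γ|²·P_inc = 53.7 W, P_del = (1 − |Γ|²)·P_inc = 144 W

P_reflected ≈ 53.7 W; P_delivered ≈ 144 W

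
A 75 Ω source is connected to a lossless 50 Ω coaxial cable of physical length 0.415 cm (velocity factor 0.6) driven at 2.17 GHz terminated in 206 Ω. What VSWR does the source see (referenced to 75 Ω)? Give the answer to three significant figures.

λ = v/f = 0.6·c / 2.17 GHz = 0.0829 m
βl = 2π·l/λ = 2π × 0.05 = 18°
tan(βl) = 0.325
Z_in = Z_0·(Z_L + jZ_0·tanβl)/(Z_0 + jZ_L·tanβl) = 81.5 − j92.9 Ω
Γ_s = (Z_in − Z_s)/(Z_in + Z_s) = (6.51 − j92.9)/(157 − j92.9), |Γ_s| = 0.512
VSWR = (1 + |Γ_s|)/(1 − |Γ_s|)

VSWR ≈ 3.1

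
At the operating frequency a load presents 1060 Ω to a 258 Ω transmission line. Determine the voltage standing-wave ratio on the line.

Γ = (1060 − 258)/(1060 + 258) = 0.608
VSWR = (1 + 0.608)/(1 − 0.608)

VSWR ≈ 4.11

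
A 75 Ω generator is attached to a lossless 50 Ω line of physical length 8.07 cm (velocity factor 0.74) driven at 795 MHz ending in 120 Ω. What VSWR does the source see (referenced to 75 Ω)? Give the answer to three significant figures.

λ = v/f = 0.74·c / 795 MHz = 0.279 m
βl = 2π·l/λ = 2π × 0.289 = 104°
tan(βl) = -4
Z_in = Z_0·(Z_L + jZ_0·tanβl)/(Z_0 + jZ_L·tanβl) = 21.9 + j10.2 Ω
Γ_s = (Z_in − Z_s)/(Z_in + Z_s) = (-53.1 + j10.2)/(96.9 + j10.2), |Γ_s| = 0.555
VSWR = (1 + |Γ_s|)/(1 − |Γ_s|)

VSWR ≈ 3.49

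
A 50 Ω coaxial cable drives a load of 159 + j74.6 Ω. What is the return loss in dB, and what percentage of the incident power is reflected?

RL ≈ 4.51 dB; 35.4% of incident power reflected

Γ = (109 + j74.6)/(209 + j74.6), |Γ| = 0.595
RL = −20·log₁₀(0.595) = 4.51 dB
P_refl/P_inc = |Γ|² = 0.354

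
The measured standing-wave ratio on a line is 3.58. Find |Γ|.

|Γ| = (S − 1)/(S + 1) = (3.58 − 1)/(3.58 + 1) = 2.58/4.58

|Γ| ≈ 0.563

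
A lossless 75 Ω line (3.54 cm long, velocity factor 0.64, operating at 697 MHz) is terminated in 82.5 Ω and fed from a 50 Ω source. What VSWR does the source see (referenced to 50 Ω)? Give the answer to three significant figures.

λ = v/f = 0.64·c / 697 MHz = 0.275 m
βl = 2π·l/λ = 2π × 0.129 = 46.3°
tan(βl) = 1.05
Z_in = Z_0·(Z_L + jZ_0·tanβl)/(Z_0 + jZ_L·tanβl) = 74.3 − j7.09 Ω
Γ_s = (Z_in − Z_s)/(Z_in + Z_s) = (24.3 − j7.09)/(124 − j7.09), |Γ_s| = 0.204
VSWR = (1 + |Γ_s|)/(1 − |Γ_s|)

VSWR ≈ 1.51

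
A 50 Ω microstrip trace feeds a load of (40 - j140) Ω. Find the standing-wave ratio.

Γ = (Z_L − Z_0)/(Z_L + Z_0) = (-10 − j140)/(90 − j140)
|Γ| = 140/166 = 0.843
VSWR = (1 + |Γ|)/(1 − |Γ|) = 1.84/0.157

VSWR ≈ 11.8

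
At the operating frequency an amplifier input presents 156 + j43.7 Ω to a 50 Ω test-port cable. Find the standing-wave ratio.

VSWR ≈ 3.39

Γ = (Z_L − Z_0)/(Z_L + Z_0) = (106 + j43.7)/(206 + j43.7)
|Γ| = 115/211 = 0.544
VSWR = (1 + |Γ|)/(1 − |Γ|) = 1.54/0.456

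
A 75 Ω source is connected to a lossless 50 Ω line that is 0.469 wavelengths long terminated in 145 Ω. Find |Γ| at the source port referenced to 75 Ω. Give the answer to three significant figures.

βl = 2π × 0.469 = 169°
tan(βl) = -0.197
Z_in = Z_0·(Z_L + jZ_0·tanβl)/(Z_0 + jZ_L·tanβl) = 113 + j55.1 Ω
Γ_s = (Z_in − Z_s)/(Z_in + Z_s) = (38.5 + j55.1)/(188 + j55.1), |Γ_s| = 0.342

|Γ| ≈ 0.342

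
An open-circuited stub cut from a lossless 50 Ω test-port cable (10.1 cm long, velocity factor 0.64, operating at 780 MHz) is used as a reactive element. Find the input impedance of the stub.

λ = v/f = 0.64·c / 780 MHz = 0.246 m
βl = 2π·l/λ = 2π × 0.41 = 148°
tan(βl) = -0.632
For an open-circuited stub, Z_in = −jZ_0·cot(βl) = −jZ_0/tan(βl)

Z_in ≈ +j79.1 Ω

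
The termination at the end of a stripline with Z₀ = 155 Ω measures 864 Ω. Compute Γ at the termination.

Γ = (Z_L − Z_0)/(Z_L + Z_0) = (864 − 155)/(864 + 155) = 709/1019

Γ = 0.696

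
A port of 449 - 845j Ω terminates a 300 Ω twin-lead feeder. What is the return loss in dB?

RL ≈ 2.39 dB

Γ = (149 − j845)/(749 − j845), |Γ| = 0.76
RL = −20·log₁₀|Γ| = −20·log₁₀(0.76)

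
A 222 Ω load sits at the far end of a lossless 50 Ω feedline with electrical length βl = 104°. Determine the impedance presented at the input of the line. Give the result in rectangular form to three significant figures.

tan(βl) = tan(104°) = -4.01
Z_in = Z_0·(Z_L + jZ_0·tanβl)/(Z_0 + jZ_L·tanβl)
     = 50·(222 − j201)/(50 − j890)

Z_in ≈ 11.9 + j11.8 Ω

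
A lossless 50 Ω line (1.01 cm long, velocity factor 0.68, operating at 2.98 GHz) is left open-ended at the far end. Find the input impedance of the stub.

Z_in ≈ −j37.5 Ω

λ = v/f = 0.68·c / 2.98 GHz = 0.0685 m
βl = 2π·l/λ = 2π × 0.148 = 53.1°
tan(βl) = 1.33
For an open-ended stub, Z_in = −jZ_0·cot(βl) = −jZ_0/tan(βl)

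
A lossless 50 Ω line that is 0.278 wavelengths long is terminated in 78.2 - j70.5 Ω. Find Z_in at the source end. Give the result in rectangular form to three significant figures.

Z_in ≈ 20.3 + j24.9 Ω

βl = 2π × 0.278 = 100°
tan(βl) = tan(100°) = -5.63
Z_in = Z_0·(Z_L + jZ_0·tanβl)/(Z_0 + jZ_L·tanβl)
     = 50·(78.2 − j352)/(-347 − j440)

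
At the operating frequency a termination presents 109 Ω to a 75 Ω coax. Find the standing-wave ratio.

For a purely resistive load, VSWR = R_L/Z_0 or Z_0/R_L (whichever > 1) = 109/75

VSWR ≈ 1.45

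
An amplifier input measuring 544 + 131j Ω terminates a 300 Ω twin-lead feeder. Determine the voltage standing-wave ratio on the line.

VSWR ≈ 1.96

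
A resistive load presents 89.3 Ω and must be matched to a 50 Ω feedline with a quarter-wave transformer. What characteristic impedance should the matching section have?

Z_qwt ≈ 66.8 Ω

Z_qwt = √(Z_0·R_L) = √(50 × 89.3) = √4465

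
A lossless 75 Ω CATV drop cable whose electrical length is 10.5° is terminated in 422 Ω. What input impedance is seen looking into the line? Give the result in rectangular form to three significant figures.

tan(βl) = tan(10.5°) = 0.185
Z_in = Z_0·(Z_L + jZ_0·tanβl)/(Z_0 + jZ_L·tanβl)
     = 75·(422 + j13.9)/(75 + j78.2)

Z_in ≈ 209 − j204 Ω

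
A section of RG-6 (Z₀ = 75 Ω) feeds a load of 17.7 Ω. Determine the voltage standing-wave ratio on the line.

VSWR ≈ 4.24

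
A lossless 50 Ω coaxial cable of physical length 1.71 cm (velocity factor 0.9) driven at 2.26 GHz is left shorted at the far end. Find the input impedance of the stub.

λ = v/f = 0.9·c / 2.26 GHz = 0.119 m
βl = 2π·l/λ = 2π × 0.143 = 51.5°
tan(βl) = 1.26
For a shorted stub, Z_in = jZ_0·tan(βl)

Z_in ≈ +j62.9 Ω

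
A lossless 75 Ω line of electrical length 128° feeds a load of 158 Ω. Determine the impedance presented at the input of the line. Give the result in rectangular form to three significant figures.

Z_in ≈ 50.4 + j39.9 Ω

tan(βl) = tan(128°) = -1.28
Z_in = Z_0·(Z_L + jZ_0·tanβl)/(Z_0 + jZ_L·tanβl)
     = 75·(158 − j96)/(75 − j202)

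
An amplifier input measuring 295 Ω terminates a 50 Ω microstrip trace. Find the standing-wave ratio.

Γ = (295 − 50)/(295 + 50) = 0.71
VSWR = (1 + 0.71)/(1 − 0.71)

VSWR ≈ 5.9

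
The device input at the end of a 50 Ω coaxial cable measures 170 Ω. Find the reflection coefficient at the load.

Γ = 0.545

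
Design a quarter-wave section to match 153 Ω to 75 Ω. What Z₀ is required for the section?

Z_qwt ≈ 107 Ω

Z_qwt = √(Z_0·R_L) = √(75 × 153) = √11480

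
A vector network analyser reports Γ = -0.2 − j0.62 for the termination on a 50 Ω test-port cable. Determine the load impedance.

Z_L = Z_0·(1 + Γ)/(1 − Γ) = 50·(0.8 − j0.62)/(1.2 + j0.62)

Z_L ≈ 15.8 − j34 Ω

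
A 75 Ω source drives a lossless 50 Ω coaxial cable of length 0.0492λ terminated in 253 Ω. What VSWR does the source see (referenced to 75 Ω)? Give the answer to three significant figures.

VSWR ≈ 3.78

βl = 2π × 0.0492 = 17.7°
tan(βl) = 0.319
Z_in = Z_0·(Z_L + jZ_0·tanβl)/(Z_0 + jZ_L·tanβl) = 77.2 − j109 Ω
Γ_s = (Z_in − Z_s)/(Z_in + Z_s) = (2.2 − j109)/(152 − j109), |Γ_s| = 0.582
VSWR = (1 + |Γ_s|)/(1 − |Γ_s|)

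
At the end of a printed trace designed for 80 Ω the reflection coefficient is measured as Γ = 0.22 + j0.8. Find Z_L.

Z_L ≈ 20 + j103 Ω

Z_L = Z_0·(1 + Γ)/(1 − Γ) = 80·(1.22 + j0.8)/(0.78 − j0.8)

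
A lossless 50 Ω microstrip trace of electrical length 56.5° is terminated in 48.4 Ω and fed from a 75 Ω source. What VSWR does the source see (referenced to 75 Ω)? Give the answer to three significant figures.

VSWR ≈ 1.48

tan(βl) = 1.51
Z_in = Z_0·(Z_L + jZ_0·tanβl)/(Z_0 + jZ_L·tanβl) = 50.6 + j1.52 Ω
Γ_s = (Z_in − Z_s)/(Z_in + Z_s) = (-24.4 + j1.52)/(126 + j1.52), |Γ_s| = 0.194
VSWR = (1 + |Γ_s|)/(1 − |Γ_s|)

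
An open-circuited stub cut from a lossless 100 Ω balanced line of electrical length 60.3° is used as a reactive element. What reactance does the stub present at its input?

X_in ≈ -57 Ω (capacitive)

tan(βl) = 1.75
For an open-circuited stub, Z_in = −jZ_0·cot(βl) = −jZ_0/tan(βl)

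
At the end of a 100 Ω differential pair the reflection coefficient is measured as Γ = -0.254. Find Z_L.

Z_L ≈ 59.5 Ω

Z_L = Z_0·(1 + Γ)/(1 − Γ) = 100·(0.746)/(1.25)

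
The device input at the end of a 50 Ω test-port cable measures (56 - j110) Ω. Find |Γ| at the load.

|Γ| ≈ 0.721

Γ = (Z_L − Z_0)/(Z_L + Z_0) = (6 − j110)/(106 − j110)
|Γ| = 110/153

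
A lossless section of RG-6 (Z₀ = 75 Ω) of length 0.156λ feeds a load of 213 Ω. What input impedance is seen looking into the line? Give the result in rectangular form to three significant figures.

Z_in ≈ 36.3 − j41.7 Ω

βl = 2π × 0.156 = 56.2°
tan(βl) = tan(56.2°) = 1.49
Z_in = Z_0·(Z_L + jZ_0·tanβl)/(Z_0 + jZ_L·tanβl)
     = 75·(213 + j112)/(75 + j318)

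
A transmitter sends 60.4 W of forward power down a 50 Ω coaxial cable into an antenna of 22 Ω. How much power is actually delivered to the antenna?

P_delivered ≈ 51.3 W

Γ = (22 − 50)/(22 + 50) = -0.389
|Γ|² = 0.151
P_refl = |Γ|²·P_inc = 9.13 W, P_del = (1 − |Γ|²)·P_inc = 51.3 W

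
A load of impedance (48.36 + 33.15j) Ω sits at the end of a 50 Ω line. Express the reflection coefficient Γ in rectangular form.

Γ ≈ 0.087 + j0.308

Γ = (Z_L − Z_0)/(Z_L + Z_0) = (-1.64 + j33.15)/(98.36 + j33.15)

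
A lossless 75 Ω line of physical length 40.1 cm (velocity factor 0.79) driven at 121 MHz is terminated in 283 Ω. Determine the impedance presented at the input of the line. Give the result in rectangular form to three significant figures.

λ = v/f = 0.79·c / 121 MHz = 1.96 m
βl = 2π·l/λ = 2π × 0.205 = 73.7°
tan(βl) = tan(73.7°) = 3.42
Z_in = Z_0·(Z_L + jZ_0·tanβl)/(Z_0 + jZ_L·tanβl)
     = 75·(283 + j257)/(75 + j968)

Z_in ≈ 21.4 − j20.3 Ω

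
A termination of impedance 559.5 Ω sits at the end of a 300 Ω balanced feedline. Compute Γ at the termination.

Γ = 0.302

Γ = (Z_L − Z_0)/(Z_L + Z_0) = (559.5 − 300)/(559.5 + 300) = 259.5/859.5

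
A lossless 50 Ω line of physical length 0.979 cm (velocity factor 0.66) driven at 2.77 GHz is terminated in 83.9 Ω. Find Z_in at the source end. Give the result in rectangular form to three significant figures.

Z_in ≈ 41.1 − j22 Ω

λ = v/f = 0.66·c / 2.77 GHz = 0.0715 m
βl = 2π·l/λ = 2π × 0.137 = 49.3°
tan(βl) = tan(49.3°) = 1.16
Z_in = Z_0·(Z_L + jZ_0·tanβl)/(Z_0 + jZ_L·tanβl)
     = 50·(83.9 + j58.1)/(50 + j97.6)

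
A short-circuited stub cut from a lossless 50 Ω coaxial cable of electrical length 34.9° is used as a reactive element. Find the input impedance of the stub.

tan(βl) = 0.698
For a short-circuited stub, Z_in = jZ_0·tan(βl)

Z_in ≈ +j34.9 Ω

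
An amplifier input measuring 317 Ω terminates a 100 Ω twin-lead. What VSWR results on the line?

Γ = (317 − 100)/(317 + 100) = 0.52
VSWR = (1 + 0.52)/(1 − 0.52)

VSWR ≈ 3.17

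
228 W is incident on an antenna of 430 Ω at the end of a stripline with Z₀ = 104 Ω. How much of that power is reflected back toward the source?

Γ = (430 − 104)/(430 + 104) = 0.61
|Γ|² = 0.373
P_refl = |Γ|²·P_inc = 85 W, P_del = (1 − |Γ|²)·P_inc = 143 W

P_reflected ≈ 85 W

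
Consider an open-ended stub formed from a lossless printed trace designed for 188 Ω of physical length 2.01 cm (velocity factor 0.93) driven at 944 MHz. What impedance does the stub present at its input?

Z_in ≈ −j413 Ω

λ = v/f = 0.93·c / 944 MHz = 0.296 m
βl = 2π·l/λ = 2π × 0.068 = 24.5°
tan(βl) = 0.455
For an open-ended stub, Z_in = −jZ_0·cot(βl) = −jZ_0/tan(βl)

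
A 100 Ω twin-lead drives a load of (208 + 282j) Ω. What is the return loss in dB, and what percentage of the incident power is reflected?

Γ = (108 + j282)/(308 + j282), |Γ| = 0.723
RL = −20·log₁₀(0.723) = 2.82 dB
P_refl/P_inc = |Γ|² = 0.523

RL ≈ 2.82 dB; 52.3% of incident power reflected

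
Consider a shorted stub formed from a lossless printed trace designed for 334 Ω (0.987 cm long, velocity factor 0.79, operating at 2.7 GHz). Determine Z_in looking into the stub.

λ = v/f = 0.79·c / 2.7 GHz = 0.0878 m
βl = 2π·l/λ = 2π × 0.112 = 40.5°
tan(βl) = 0.853
For a shorted stub, Z_in = jZ_0·tan(βl)

Z_in ≈ +j285 Ω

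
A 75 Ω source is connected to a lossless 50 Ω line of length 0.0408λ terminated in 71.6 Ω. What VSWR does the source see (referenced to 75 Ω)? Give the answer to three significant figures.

VSWR ≈ 1.23

βl = 2π × 0.0408 = 14.7°
tan(βl) = 0.262
Z_in = Z_0·(Z_L + jZ_0·tanβl)/(Z_0 + jZ_L·tanβl) = 67.1 − j12.1 Ω
Γ_s = (Z_in − Z_s)/(Z_in + Z_s) = (-7.93 − j12.1)/(142 − j12.1), |Γ_s| = 0.101
VSWR = (1 + |Γ_s|)/(1 − |Γ_s|)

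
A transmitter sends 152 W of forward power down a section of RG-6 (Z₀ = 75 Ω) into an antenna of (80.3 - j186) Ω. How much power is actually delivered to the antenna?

P_delivered ≈ 62.4 W

|Γ| = |(5.3 − j186)/(155.3 − j186)| = 0.768
|Γ|² = 0.59
P_refl = |Γ|²·P_inc = 89.6 W, P_del = (1 − |Γ|²)·P_inc = 62.4 W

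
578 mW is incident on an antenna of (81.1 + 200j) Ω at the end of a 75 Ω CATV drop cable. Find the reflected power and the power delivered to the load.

|Γ| = |(6.1 + j200)/(156.1 + j200)| = 0.789
|Γ|² = 0.622
P_refl = |Γ|²·P_inc = 360 mW, P_del = (1 − |Γ|²)·P_inc = 218 mW

P_reflected ≈ 360 mW; P_delivered ≈ 218 mW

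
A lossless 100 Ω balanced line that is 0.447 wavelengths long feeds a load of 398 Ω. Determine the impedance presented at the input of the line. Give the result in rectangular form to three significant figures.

Z_in ≈ 154 + j177 Ω

βl = 2π × 0.447 = 161°
tan(βl) = tan(161°) = -0.346
Z_in = Z_0·(Z_L + jZ_0·tanβl)/(Z_0 + jZ_L·tanβl)
     = 100·(398 − j34.6)/(100 − j138)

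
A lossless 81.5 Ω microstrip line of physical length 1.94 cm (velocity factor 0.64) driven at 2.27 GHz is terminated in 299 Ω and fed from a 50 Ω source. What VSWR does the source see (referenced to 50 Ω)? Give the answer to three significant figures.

λ = v/f = 0.64·c / 2.27 GHz = 0.0846 m
βl = 2π·l/λ = 2π × 0.229 = 82.6°
tan(βl) = 7.67
Z_in = Z_0·(Z_L + jZ_0·tanβl)/(Z_0 + jZ_L·tanβl) = 22.6 − j9.82 Ω
Γ_s = (Z_in − Z_s)/(Z_in + Z_s) = (-27.4 − j9.82)/(72.6 − j9.82), |Γ_s| = 0.398
VSWR = (1 + |Γ_s|)/(1 − |Γ_s|)

VSWR ≈ 2.32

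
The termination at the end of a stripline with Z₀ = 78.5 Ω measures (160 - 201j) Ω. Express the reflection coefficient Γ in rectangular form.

Γ ≈ 0.615 − j0.324

Γ = (Z_L − Z_0)/(Z_L + Z_0) = (81.5 − j201)/(238.5 − j201)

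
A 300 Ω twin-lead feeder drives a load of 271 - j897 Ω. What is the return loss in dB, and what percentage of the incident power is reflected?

Γ = (-29 − j897)/(571 − j897), |Γ| = 0.844
RL = −20·log₁₀(0.844) = 1.47 dB
P_refl/P_inc = |Γ|² = 0.712

RL ≈ 1.47 dB; 71.2% of incident power reflected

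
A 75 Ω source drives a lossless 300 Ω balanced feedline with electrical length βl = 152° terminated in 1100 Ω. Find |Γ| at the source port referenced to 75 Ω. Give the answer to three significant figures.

tan(βl) = -0.532
Z_in = Z_0·(Z_L + jZ_0·tanβl)/(Z_0 + jZ_L·tanβl) = 294 + j413 Ω
Γ_s = (Z_in − Z_s)/(Z_in + Z_s) = (219 + j413)/(369 + j413), |Γ_s| = 0.844

|Γ| ≈ 0.844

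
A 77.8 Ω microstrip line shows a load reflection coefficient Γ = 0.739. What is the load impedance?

Z_L = Z_0·(1 + Γ)/(1 − Γ) = 77.8·(1.74)/(0.261)

Z_L ≈ 518 Ω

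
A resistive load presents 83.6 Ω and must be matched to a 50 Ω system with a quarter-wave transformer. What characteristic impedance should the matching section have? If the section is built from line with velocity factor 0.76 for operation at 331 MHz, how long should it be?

Z_qwt = √(Z_0·R_L) = √(50 × 83.6) = √4180
λ = 0.76·c/f = 0.689 m, so l = λ/4 = 0.172 m

Z_qwt ≈ 64.7 Ω; length ≈ 17.2 cm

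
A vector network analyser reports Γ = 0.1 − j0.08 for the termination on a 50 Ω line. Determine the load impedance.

Z_L = Z_0·(1 + Γ)/(1 − Γ) = 50·(1.1 − j0.08)/(0.9 + j0.08)

Z_L ≈ 60.2 − j9.8 Ω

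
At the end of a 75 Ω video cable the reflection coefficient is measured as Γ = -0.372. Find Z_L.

Z_L ≈ 34.3 Ω

Z_L = Z_0·(1 + Γ)/(1 − Γ) = 75·(0.628)/(1.37)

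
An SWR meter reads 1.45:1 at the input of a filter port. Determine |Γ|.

|Γ| = (S − 1)/(S + 1) = (1.45 − 1)/(1.45 + 1) = 0.45/2.45

|Γ| ≈ 0.184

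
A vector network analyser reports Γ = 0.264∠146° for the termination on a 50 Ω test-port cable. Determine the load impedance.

Z_L = Z_0·(1 + Γ)/(1 − Γ) = 50·(0.781 + j0.148)/(1.22 − j0.148)

Z_L ≈ 30.9 + j9.79 Ω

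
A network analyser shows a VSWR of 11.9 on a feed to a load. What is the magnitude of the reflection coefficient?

|Γ| ≈ 0.845

|Γ| = (S − 1)/(S + 1) = (11.9 − 1)/(11.9 + 1) = 10.9/12.9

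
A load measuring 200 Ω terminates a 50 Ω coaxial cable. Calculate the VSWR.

Γ = (200 − 50)/(200 + 50) = 0.6
VSWR = (1 + 0.6)/(1 − 0.6)

VSWR ≈ 4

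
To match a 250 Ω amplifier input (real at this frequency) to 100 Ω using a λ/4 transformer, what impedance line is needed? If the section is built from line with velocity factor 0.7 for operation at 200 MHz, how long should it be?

Z_qwt ≈ 158 Ω; length ≈ 26.2 cm

Z_qwt = √(Z_0·R_L) = √(100 × 250) = √25000
λ = 0.7·c/f = 1.05 m, so l = λ/4 = 0.263 m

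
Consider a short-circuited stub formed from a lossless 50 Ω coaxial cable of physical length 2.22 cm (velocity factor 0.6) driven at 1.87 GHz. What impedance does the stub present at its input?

Z_in ≈ +j409 Ω

λ = v/f = 0.6·c / 1.87 GHz = 0.0963 m
βl = 2π·l/λ = 2π × 0.231 = 83°
tan(βl) = 8.18
For a short-circuited stub, Z_in = jZ_0·tan(βl)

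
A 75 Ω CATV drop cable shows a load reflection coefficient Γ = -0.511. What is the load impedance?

Z_L = Z_0·(1 + Γ)/(1 − Γ) = 75·(0.489)/(1.51)

Z_L ≈ 24.3 Ω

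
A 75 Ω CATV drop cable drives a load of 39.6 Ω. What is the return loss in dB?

Γ = (39.6 − 75)/(39.6 + 75) = -0.309
RL = −20·log₁₀|Γ| = −20·log₁₀(0.309)

RL ≈ 10.2 dB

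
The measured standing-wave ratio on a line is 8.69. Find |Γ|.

|Γ| ≈ 0.794

|Γ| = (S − 1)/(S + 1) = (8.69 − 1)/(8.69 + 1) = 7.69/9.69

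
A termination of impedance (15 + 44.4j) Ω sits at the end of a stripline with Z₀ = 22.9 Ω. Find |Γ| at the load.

Γ = (Z_L − Z_0)/(Z_L + Z_0) = (-7.9 + j44.4)/(37.9 + j44.4)
|Γ| = 45.1/58.4

|Γ| ≈ 0.773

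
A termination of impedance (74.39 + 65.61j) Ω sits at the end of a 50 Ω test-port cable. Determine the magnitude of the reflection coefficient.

Γ = (Z_L − Z_0)/(Z_L + Z_0) = (24.39 + j65.61)/(124.4 + j65.61)
|Γ| = 70/141

|Γ| ≈ 0.498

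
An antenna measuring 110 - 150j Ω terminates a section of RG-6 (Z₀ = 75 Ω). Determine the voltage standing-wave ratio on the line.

Γ = (Z_L − Z_0)/(Z_L + Z_0) = (35 − j150)/(185 − j150)
|Γ| = 154/238 = 0.647
VSWR = (1 + |Γ|)/(1 − |Γ|) = 1.65/0.353

VSWR ≈ 4.66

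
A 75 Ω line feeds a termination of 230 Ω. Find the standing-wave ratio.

Γ = (230 − 75)/(230 + 75) = 0.508
VSWR = (1 + 0.508)/(1 − 0.508)

VSWR ≈ 3.07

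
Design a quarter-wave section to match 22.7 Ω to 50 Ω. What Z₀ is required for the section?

Z_qwt ≈ 33.7 Ω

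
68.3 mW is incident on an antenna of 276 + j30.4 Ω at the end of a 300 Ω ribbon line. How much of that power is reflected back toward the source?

|Γ| = |(-24 + j30.4)/(576 + j30.4)| = 0.0671
|Γ|² = 0.00451
P_refl = |Γ|²·P_inc = 0.308 mW, P_del = (1 − |Γ|²)·P_inc = 68 mW

P_reflected ≈ 0.308 mW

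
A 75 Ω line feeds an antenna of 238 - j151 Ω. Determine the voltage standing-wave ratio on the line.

VSWR ≈ 4.55

Γ = (Z_L − Z_0)/(Z_L + Z_0) = (163 − j151)/(313 − j151)
|Γ| = 222/348 = 0.639
VSWR = (1 + |Γ|)/(1 − |Γ|) = 1.64/0.361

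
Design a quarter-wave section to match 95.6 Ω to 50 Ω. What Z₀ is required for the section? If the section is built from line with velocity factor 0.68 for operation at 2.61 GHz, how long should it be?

Z_qwt ≈ 69.1 Ω; length ≈ 1.95 cm

Z_qwt = √(Z_0·R_L) = √(50 × 95.6) = √4780
λ = 0.68·c/f = 0.0782 m, so l = λ/4 = 0.0195 m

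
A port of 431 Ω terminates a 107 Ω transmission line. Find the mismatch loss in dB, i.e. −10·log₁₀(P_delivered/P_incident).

Γ = (431 − 107)/(431 + 107) = 0.602
|Γ|² = 0.363, so P_del/P_inc = 1 − |Γ|² = 0.637
ML = −10·log₁₀(1 − |Γ|²)

mismatch loss ≈ 1.96 dB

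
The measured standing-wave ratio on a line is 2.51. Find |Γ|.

|Γ| = (S − 1)/(S + 1) = (2.51 − 1)/(2.51 + 1) = 1.51/3.51

|Γ| ≈ 0.43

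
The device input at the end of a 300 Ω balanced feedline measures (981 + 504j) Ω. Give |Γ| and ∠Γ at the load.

Γ ≈ 0.615 ∠ 15°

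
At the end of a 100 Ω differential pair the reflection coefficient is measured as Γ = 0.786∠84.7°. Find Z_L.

Z_L ≈ 26 + j106 Ω

Z_L = Z_0·(1 + Γ)/(1 − Γ) = 100·(1.07 + j0.783)/(0.927 − j0.783)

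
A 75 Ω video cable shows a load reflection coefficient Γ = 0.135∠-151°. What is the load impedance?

Z_L = Z_0·(1 + Γ)/(1 − Γ) = 75·(0.882 − j0.0654)/(1.12 + j0.0654)

Z_L ≈ 58.7 − j7.83 Ω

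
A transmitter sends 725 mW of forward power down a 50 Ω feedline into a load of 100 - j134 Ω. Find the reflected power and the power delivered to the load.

|Γ| = |(50 − j134)/(150 − j134)| = 0.711
|Γ|² = 0.506
P_refl = |Γ|²·P_inc = 367 mW, P_del = (1 − |Γ|²)·P_inc = 358 mW

P_reflected ≈ 367 mW; P_delivered ≈ 358 mW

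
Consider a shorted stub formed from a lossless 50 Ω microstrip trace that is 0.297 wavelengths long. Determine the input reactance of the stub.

βl = 2π × 0.297 = 107°
tan(βl) = -3.29
For a shorted stub, Z_in = jZ_0·tan(βl)

X_in ≈ -164 Ω (capacitive)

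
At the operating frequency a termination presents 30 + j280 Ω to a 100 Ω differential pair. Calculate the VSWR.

VSWR ≈ 29.7

Γ = (Z_L − Z_0)/(Z_L + Z_0) = (-70 + j280)/(130 + j280)
|Γ| = 289/309 = 0.935
VSWR = (1 + |Γ|)/(1 − |Γ|) = 1.93/0.0651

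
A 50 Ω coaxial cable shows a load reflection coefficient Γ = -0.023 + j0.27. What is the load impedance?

Z_L ≈ 41.4 + j24.1 Ω

Z_L = Z_0·(1 + Γ)/(1 − Γ) = 50·(0.977 + j0.27)/(1.02 − j0.27)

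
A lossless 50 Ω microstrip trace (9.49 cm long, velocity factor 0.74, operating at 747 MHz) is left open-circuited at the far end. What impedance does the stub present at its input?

λ = v/f = 0.74·c / 747 MHz = 0.297 m
βl = 2π·l/λ = 2π × 0.319 = 115°
tan(βl) = -2.15
For an open-circuited stub, Z_in = −jZ_0·cot(βl) = −jZ_0/tan(βl)

Z_in ≈ +j23.3 Ω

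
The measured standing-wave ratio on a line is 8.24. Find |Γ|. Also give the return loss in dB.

|Γ| = (S − 1)/(S + 1) = (8.24 − 1)/(8.24 + 1) = 7.24/9.24
RL = −20·log₁₀|Γ| = −20·log₁₀(0.784)

|Γ| ≈ 0.784; return loss ≈ 2.12 dB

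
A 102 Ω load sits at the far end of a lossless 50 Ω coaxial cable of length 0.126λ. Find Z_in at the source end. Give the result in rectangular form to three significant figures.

βl = 2π × 0.126 = 45.4°
tan(βl) = tan(45.4°) = 1.01
Z_in = Z_0·(Z_L + jZ_0·tanβl)/(Z_0 + jZ_L·tanβl)
     = 50·(102 + j50.6)/(50 + j103)

Z_in ≈ 39.2 − j30.4 Ω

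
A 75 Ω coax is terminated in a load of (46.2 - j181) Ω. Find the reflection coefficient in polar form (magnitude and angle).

Γ = (Z_L − Z_0)/(Z_L + Z_0) = (-28.8 − j181)/(121.2 − j181)
|Γ| = 183/218 = 0.841

Γ ≈ 0.841 ∠ -42.8°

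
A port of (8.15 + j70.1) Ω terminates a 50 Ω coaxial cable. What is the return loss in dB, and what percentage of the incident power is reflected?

Γ = (-41.85 + j70.1)/(58.15 + j70.1), |Γ| = 0.896
RL = −20·log₁₀(0.896) = 0.95 dB
P_refl/P_inc = |Γ|² = 0.804

RL ≈ 0.95 dB; 80.4% of incident power reflected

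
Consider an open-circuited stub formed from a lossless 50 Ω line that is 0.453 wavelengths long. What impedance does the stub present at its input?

βl = 2π × 0.453 = 163°
tan(βl) = -0.304
For an open-circuited stub, Z_in = −jZ_0·cot(βl) = −jZ_0/tan(βl)

Z_in ≈ +j164 Ω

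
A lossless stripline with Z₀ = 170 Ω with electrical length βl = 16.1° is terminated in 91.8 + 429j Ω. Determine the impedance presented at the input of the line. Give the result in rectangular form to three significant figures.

Z_in ≈ 1010 + j1180 Ω

tan(βl) = tan(16.1°) = 0.289
Z_in = Z_0·(Z_L + jZ_0·tanβl)/(Z_0 + jZ_L·tanβl)
     = 170·(91.8 + j478)/(46.2 + j26.5)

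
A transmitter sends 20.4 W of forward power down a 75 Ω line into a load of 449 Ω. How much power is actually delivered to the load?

P_delivered ≈ 10 W

Γ = (449 − 75)/(449 + 75) = 0.714
|Γ|² = 0.509
P_refl = |Γ|²·P_inc = 10.4 W, P_del = (1 − |Γ|²)·P_inc = 10 W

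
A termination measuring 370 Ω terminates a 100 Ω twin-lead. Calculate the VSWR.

Γ = (370 − 100)/(370 + 100) = 0.574
VSWR = (1 + 0.574)/(1 − 0.574)

VSWR ≈ 3.7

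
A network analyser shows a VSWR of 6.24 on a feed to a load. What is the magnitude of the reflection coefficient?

|Γ| ≈ 0.724

|Γ| = (S − 1)/(S + 1) = (6.24 − 1)/(6.24 + 1) = 5.24/7.24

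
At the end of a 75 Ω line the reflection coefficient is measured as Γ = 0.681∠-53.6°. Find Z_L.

Z_L ≈ 61.4 − j125 Ω

Z_L = Z_0·(1 + Γ)/(1 − Γ) = 75·(1.4 − j0.548)/(0.596 + j0.548)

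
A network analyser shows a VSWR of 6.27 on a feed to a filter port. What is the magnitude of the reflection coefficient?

|Γ| ≈ 0.725

|Γ| = (S − 1)/(S + 1) = (6.27 − 1)/(6.27 + 1) = 5.27/7.27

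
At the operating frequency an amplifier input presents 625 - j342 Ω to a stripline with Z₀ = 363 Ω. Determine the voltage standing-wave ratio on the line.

Γ = (Z_L − Z_0)/(Z_L + Z_0) = (262 − j342)/(988 − j342)
|Γ| = 431/1050 = 0.412
VSWR = (1 + |Γ|)/(1 − |Γ|) = 1.41/0.588

VSWR ≈ 2.4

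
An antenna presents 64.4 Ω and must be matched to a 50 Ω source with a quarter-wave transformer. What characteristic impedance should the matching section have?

Z_qwt = √(Z_0·R_L) = √(50 × 64.4) = √3220

Z_qwt ≈ 56.7 Ω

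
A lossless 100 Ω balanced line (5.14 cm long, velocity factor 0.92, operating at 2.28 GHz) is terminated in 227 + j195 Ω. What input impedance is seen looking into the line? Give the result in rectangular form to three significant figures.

Z_in ≈ 53.6 + j103 Ω

λ = v/f = 0.92·c / 2.28 GHz = 0.121 m
βl = 2π·l/λ = 2π × 0.425 = 153°
tan(βl) = tan(153°) = -0.513
Z_in = Z_0·(Z_L + jZ_0·tanβl)/(Z_0 + jZ_L·tanβl)
     = 100·(227 + j144)/(200 − j116)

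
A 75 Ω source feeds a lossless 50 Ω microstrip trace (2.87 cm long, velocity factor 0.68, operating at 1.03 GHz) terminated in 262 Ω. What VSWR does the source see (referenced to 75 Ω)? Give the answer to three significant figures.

λ = v/f = 0.68·c / 1.03 GHz = 0.198 m
βl = 2π·l/λ = 2π × 0.145 = 52.2°
tan(βl) = 1.29
Z_in = Z_0·(Z_L + jZ_0·tanβl)/(Z_0 + jZ_L·tanβl) = 15 − j36.6 Ω
Γ_s = (Z_in − Z_s)/(Z_in + Z_s) = (-60 − j36.6)/(90 − j36.6), |Γ_s| = 0.724
VSWR = (1 + |Γ_s|)/(1 − |Γ_s|)

VSWR ≈ 6.24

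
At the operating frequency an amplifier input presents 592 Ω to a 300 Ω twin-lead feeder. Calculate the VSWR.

For a purely resistive load, VSWR = R_L/Z_0 or Z_0/R_L (whichever > 1) = 592/300

VSWR ≈ 1.97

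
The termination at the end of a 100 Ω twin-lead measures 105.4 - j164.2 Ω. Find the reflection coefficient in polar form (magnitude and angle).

Γ = (Z_L − Z_0)/(Z_L + Z_0) = (5.4 − j164.2)/(205.4 − j164.2)
|Γ| = 164/263 = 0.625

Γ ≈ 0.625 ∠ -49.5°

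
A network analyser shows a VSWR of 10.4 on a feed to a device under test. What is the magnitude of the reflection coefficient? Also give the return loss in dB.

|Γ| = (S − 1)/(S + 1) = (10.4 − 1)/(10.4 + 1) = 9.4/11.4
RL = −20·log₁₀|Γ| = −20·log₁₀(0.825)

|Γ| ≈ 0.825; return loss ≈ 1.68 dB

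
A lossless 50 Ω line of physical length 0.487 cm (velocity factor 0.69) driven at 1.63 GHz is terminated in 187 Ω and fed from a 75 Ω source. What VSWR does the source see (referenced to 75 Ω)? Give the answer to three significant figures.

VSWR ≈ 2.69

λ = v/f = 0.69·c / 1.63 GHz = 0.127 m
βl = 2π·l/λ = 2π × 0.0383 = 13.8°
tan(βl) = 0.246
Z_in = Z_0·(Z_L + jZ_0·tanβl)/(Z_0 + jZ_L·tanβl) = 107 − j86.5 Ω
Γ_s = (Z_in − Z_s)/(Z_in + Z_s) = (32.5 − j86.5)/(182 − j86.5), |Γ_s| = 0.458
VSWR = (1 + |Γ_s|)/(1 − |Γ_s|)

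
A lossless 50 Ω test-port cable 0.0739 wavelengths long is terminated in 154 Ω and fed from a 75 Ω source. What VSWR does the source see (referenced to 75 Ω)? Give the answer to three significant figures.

VSWR ≈ 2.62

βl = 2π × 0.0739 = 26.6°
tan(βl) = 0.501
Z_in = Z_0·(Z_L + jZ_0·tanβl)/(Z_0 + jZ_L·tanβl) = 57 − j62.9 Ω
Γ_s = (Z_in − Z_s)/(Z_in + Z_s) = (-18 − j62.9)/(132 − j62.9), |Γ_s| = 0.447
VSWR = (1 + |Γ_s|)/(1 − |Γ_s|)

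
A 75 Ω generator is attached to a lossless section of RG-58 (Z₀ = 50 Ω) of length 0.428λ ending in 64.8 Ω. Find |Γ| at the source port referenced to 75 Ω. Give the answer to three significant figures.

βl = 2π × 0.428 = 154°
tan(βl) = -0.486
Z_in = Z_0·(Z_L + jZ_0·tanβl)/(Z_0 + jZ_L·tanβl) = 57.4 + j11.8 Ω
Γ_s = (Z_in − Z_s)/(Z_in + Z_s) = (-17.6 + j11.8)/(132 + j11.8), |Γ_s| = 0.16

|Γ| ≈ 0.16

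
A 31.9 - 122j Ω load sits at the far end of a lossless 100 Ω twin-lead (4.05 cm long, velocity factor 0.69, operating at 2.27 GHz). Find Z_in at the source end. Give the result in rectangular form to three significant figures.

Z_in ≈ 113 − j263 Ω

λ = v/f = 0.69·c / 2.27 GHz = 0.0912 m
βl = 2π·l/λ = 2π × 0.444 = 160°
tan(βl) = tan(160°) = -0.366
Z_in = Z_0·(Z_L + jZ_0·tanβl)/(Z_0 + jZ_L·tanβl)
     = 100·(31.9 − j159)/(55.3 − j11.7)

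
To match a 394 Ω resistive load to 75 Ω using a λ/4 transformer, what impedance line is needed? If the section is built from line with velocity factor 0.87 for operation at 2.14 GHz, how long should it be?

Z_qwt = √(Z_0·R_L) = √(75 × 394) = √29550
λ = 0.87·c/f = 0.122 m, so l = λ/4 = 0.0305 m

Z_qwt ≈ 172 Ω; length ≈ 3.05 cm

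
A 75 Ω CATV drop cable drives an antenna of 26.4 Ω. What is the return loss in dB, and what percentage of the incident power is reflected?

Γ = (26.4 − 75)/(26.4 + 75) = -0.479
RL = −20·log₁₀(0.479) = 6.39 dB
P_refl/P_inc = |Γ|² = 0.23

RL ≈ 6.39 dB; 23% of incident power reflected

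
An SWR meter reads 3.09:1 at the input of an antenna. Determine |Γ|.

|Γ| ≈ 0.511

|Γ| = (S − 1)/(S + 1) = (3.09 − 1)/(3.09 + 1) = 2.09/4.09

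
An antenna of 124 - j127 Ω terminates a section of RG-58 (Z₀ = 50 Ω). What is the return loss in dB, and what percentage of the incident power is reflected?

RL ≈ 3.32 dB; 46.6% of incident power reflected

Γ = (74 − j127)/(174 − j127), |Γ| = 0.682
RL = −20·log₁₀(0.682) = 3.32 dB
P_refl/P_inc = |Γ|² = 0.466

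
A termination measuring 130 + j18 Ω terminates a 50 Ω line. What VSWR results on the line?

Γ = (Z_L − Z_0)/(Z_L + Z_0) = (80 + j18)/(180 + j18)
|Γ| = 82/181 = 0.453
VSWR = (1 + |Γ|)/(1 − |Γ|) = 1.45/0.547

VSWR ≈ 2.66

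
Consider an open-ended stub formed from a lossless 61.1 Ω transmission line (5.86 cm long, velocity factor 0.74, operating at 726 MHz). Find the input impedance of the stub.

Z_in ≈ −j23.5 Ω

λ = v/f = 0.74·c / 726 MHz = 0.306 m
βl = 2π·l/λ = 2π × 0.192 = 69°
tan(βl) = 2.6
For an open-ended stub, Z_in = −jZ_0·cot(βl) = −jZ_0/tan(βl)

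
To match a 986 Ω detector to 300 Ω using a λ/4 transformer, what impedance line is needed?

Z_qwt ≈ 544 Ω

Z_qwt = √(Z_0·R_L) = √(300 × 986) = √295800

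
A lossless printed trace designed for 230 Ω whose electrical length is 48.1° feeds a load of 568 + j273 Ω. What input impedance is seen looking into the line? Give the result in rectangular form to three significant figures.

tan(βl) = tan(48.1°) = 1.11
Z_in = Z_0·(Z_L + jZ_0·tanβl)/(Z_0 + jZ_L·tanβl)
     = 230·(568 + j529)/(-74.3 + j633)

Z_in ≈ 166 − j226 Ω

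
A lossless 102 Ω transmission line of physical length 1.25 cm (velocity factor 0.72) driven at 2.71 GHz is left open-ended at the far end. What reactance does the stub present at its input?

λ = v/f = 0.72·c / 2.71 GHz = 0.0797 m
βl = 2π·l/λ = 2π × 0.157 = 56.5°
tan(βl) = 1.51
For an open-ended stub, Z_in = −jZ_0·cot(βl) = −jZ_0/tan(βl)

X_in ≈ -67.6 Ω (capacitive)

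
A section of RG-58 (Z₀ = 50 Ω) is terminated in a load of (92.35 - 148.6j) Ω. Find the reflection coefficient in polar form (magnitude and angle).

Γ = (Z_L − Z_0)/(Z_L + Z_0) = (42.35 − j148.6)/(142.3 − j148.6)
|Γ| = 155/206 = 0.751

Γ ≈ 0.751 ∠ -27.9°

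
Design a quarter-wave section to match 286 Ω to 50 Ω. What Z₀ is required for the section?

Z_qwt ≈ 120 Ω

Z_qwt = √(Z_0·R_L) = √(50 × 286) = √14300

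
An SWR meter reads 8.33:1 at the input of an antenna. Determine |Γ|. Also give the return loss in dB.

|Γ| = (S − 1)/(S + 1) = (8.33 − 1)/(8.33 + 1) = 7.33/9.33
RL = −20·log₁₀|Γ| = −20·log₁₀(0.786)

|Γ| ≈ 0.786; return loss ≈ 2.1 dB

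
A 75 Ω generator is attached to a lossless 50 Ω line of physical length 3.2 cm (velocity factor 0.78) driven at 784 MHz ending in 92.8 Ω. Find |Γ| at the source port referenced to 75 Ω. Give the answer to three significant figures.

|Γ| ≈ 0.325

λ = v/f = 0.78·c / 784 MHz = 0.298 m
βl = 2π·l/λ = 2π × 0.107 = 38.6°
tan(βl) = 0.798
Z_in = Z_0·(Z_L + jZ_0·tanβl)/(Z_0 + jZ_L·tanβl) = 47.6 − j30.5 Ω
Γ_s = (Z_in − Z_s)/(Z_in + Z_s) = (-27.4 − j30.5)/(123 − j30.5), |Γ_s| = 0.325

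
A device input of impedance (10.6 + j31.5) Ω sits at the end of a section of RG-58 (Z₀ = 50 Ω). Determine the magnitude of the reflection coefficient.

|Γ| ≈ 0.739

Γ = (Z_L − Z_0)/(Z_L + Z_0) = (-39.4 + j31.5)/(60.6 + j31.5)
|Γ| = 50.4/68.3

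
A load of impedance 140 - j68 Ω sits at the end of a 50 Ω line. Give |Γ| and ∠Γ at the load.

Γ ≈ 0.559 ∠ -17.4°

Γ = (Z_L − Z_0)/(Z_L + Z_0) = (90 − j68)/(190 − j68)
|Γ| = 113/202 = 0.559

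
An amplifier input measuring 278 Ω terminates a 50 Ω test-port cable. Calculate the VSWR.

VSWR ≈ 5.56

Γ = (278 − 50)/(278 + 50) = 0.695
VSWR = (1 + 0.695)/(1 − 0.695)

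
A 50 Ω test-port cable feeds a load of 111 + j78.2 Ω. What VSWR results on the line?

Γ = (Z_L − Z_0)/(Z_L + Z_0) = (61 + j78.2)/(161 + j78.2)
|Γ| = 99.2/179 = 0.554
VSWR = (1 + |Γ|)/(1 − |Γ|) = 1.55/0.446

VSWR ≈ 3.49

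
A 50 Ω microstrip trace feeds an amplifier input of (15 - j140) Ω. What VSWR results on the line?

Γ = (Z_L − Z_0)/(Z_L + Z_0) = (-35 − j140)/(65 − j140)
|Γ| = 144/154 = 0.935
VSWR = (1 + |Γ|)/(1 − |Γ|) = 1.93/0.0651

VSWR ≈ 29.7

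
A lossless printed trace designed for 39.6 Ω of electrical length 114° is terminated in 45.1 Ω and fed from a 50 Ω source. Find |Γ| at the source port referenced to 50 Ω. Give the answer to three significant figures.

|Γ| ≈ 0.166

tan(βl) = -2.25
Z_in = Z_0·(Z_L + jZ_0·tanβl)/(Z_0 + jZ_L·tanβl) = 36.1 + j3.5 Ω
Γ_s = (Z_in − Z_s)/(Z_in + Z_s) = (-13.9 + j3.5)/(86.1 + j3.5), |Γ_s| = 0.166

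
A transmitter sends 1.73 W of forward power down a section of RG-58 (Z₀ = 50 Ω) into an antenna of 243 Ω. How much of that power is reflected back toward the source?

Γ = (243 − 50)/(243 + 50) = 0.659
|Γ|² = 0.434
P_refl = |Γ|²·P_inc = 0.751 W, P_del = (1 − |Γ|²)·P_inc = 0.979 W

P_reflected ≈ 0.751 W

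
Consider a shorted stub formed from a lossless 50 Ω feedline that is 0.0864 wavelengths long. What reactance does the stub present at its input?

X_in ≈ 30.2 Ω (inductive)

βl = 2π × 0.0864 = 31.1°
tan(βl) = 0.603
For a shorted stub, Z_in = jZ_0·tan(βl)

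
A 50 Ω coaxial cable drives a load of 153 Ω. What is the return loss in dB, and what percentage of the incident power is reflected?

RL ≈ 5.89 dB; 25.7% of incident power reflected

Γ = (153 − 50)/(153 + 50) = 0.507
RL = −20·log₁₀(0.507) = 5.89 dB
P_refl/P_inc = |Γ|² = 0.257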